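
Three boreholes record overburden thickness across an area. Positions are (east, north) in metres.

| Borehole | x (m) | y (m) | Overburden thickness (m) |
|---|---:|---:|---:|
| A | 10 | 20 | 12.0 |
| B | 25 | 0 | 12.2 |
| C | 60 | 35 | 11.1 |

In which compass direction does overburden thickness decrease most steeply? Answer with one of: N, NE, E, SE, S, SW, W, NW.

NE

Differences from A: to B (Δx, Δy, Δh) = (15, -20, +0.2); to C = (50, 15, -0.9).
Solve a·Δx + b·Δy = Δd: det = 15·15 − 50·(-20) = 1225.
∂d/∂x = [(+0.2)·15 − (-0.9)·(-20)] / 1225 = -0.01224
∂d/∂y = [15·(-0.9) − 50·(+0.2)] / 1225 = -0.01918
Steepest decrease is along −∇f = (+0.01224 E, +0.01918 N) → northeast.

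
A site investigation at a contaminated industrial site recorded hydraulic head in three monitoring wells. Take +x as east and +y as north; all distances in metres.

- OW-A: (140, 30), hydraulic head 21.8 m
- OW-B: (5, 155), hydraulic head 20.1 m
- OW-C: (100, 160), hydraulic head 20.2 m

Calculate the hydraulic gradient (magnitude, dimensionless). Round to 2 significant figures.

0.012

With h = a·x + b·y + c and OW-A as origin, the differences give:
  (-135)·a + 125·b = -1.7
  (-40)·a + 130·b = -1.6
Eliminate b (×130 and ×125, subtract): -12550·a = -21.00 → a = ∂h/∂x = +0.001673
Back-substitute: b = ∂h/∂y = -0.01179.
|∇h| = √(0.001673² + -0.01179²) = 0.01191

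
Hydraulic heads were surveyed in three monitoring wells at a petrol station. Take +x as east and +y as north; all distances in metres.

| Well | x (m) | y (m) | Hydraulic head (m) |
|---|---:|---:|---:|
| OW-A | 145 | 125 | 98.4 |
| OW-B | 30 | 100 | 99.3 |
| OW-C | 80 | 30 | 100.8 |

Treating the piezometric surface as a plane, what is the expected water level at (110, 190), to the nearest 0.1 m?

97.0 m

Three-point gradient (reference OW-A): Δ to OW-B = (-115, -25, +0.9), Δ to OW-C = (-65, -95, +2.4).
∂h/∂x = -0.002742, ∂h/∂y = -0.02339 (det = 9300).
h(110, 190) = 98.4 + (-0.002742)·(-35) + (-0.02339)·(65) = 98.4 +0.096 -1.520 = 96.976 m.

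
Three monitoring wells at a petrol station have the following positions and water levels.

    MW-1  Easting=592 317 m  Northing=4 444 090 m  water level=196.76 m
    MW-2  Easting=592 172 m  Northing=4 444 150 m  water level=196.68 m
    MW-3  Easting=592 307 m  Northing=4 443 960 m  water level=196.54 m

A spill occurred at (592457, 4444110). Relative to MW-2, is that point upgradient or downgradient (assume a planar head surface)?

upgradient

Taking MW-1 as reference: MW-2−MW-1 = (-145, 60, -0.08); MW-3−MW-1 = (-10, -130, -0.22).
Solve a·Δx + b·Δy = Δh: det = (-145)·(-130) − (-10)·60 = 19450.
∂h/∂x = [(-0.08)·(-130) − (-0.22)·60] / 19450 = +0.001213
∂h/∂y = [(-145)·(-0.22) − (-10)·(-0.08)] / 19450 = +0.001599
Head at (592457, 4444110) = 196.76 + (+0.001213)·(140) + (+0.001599)·(20) = 196.96 m.
That is higher than the 196.68 m at MW-2, so the point is upgradient.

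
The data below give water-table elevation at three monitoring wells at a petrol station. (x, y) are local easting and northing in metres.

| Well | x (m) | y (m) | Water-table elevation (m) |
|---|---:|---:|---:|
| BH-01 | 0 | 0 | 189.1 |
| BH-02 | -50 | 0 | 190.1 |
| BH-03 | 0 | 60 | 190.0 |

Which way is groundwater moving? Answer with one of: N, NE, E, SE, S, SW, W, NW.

SE

∂h/∂x = (190.1 − 189.1) / (-50 − 0) = -0.02000
∂h/∂y = (190.0 − 189.1) / (60 − 0) = +0.01500
Flow = −∇h = (+0.02000 east, -0.01500 north), which points southeast.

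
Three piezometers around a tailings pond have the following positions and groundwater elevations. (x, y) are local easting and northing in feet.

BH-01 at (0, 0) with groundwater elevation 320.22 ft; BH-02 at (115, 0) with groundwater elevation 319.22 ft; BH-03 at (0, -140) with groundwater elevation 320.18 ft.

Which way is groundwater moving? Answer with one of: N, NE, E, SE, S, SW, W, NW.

∂h/∂x = (319.22 − 320.22) / (115 − 0) = -0.008696
∂h/∂y = (320.18 − 320.22) / (-140 − 0) = +0.0002857
Flow = −∇h = (+0.008696 east, -0.0002857 north), which points east.

E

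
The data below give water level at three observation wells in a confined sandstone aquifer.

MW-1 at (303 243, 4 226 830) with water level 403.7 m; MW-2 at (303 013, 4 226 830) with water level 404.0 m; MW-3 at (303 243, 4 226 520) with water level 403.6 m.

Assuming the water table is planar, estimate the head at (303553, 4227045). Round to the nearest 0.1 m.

403.4 m

∂h/∂x = (404.0 − 403.7) / (303013 − 303243) = -0.001304
∂h/∂y = (403.6 − 403.7) / (4226520 − 4226830) = +0.0003226
h(303553, 4227045) = 403.7 + (-0.001304)·(310) + (+0.0003226)·(215) = 403.7 -0.404 +0.069 = 403.365 m.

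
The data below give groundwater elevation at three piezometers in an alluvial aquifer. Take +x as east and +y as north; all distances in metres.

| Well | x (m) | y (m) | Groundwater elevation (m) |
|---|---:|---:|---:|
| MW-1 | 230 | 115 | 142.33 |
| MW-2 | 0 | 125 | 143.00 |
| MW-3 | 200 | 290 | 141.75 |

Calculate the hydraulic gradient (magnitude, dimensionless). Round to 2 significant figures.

Taking MW-1 as reference: MW-2−MW-1 = (-230, 10, +0.67); MW-3−MW-1 = (-30, 175, -0.58).
Determinant of the coordinate differences = (-230)·175 − (-30)·10 = -39950.
∂h/∂x = [(+0.67)·175 − (-0.58)·10] / -39950 = -0.003080
∂h/∂y = [(-230)·(-0.58) − (-30)·(+0.67)] / -39950 = -0.003842
|∇h| = √(-0.003080² + -0.003842²) = 0.004924

0.0049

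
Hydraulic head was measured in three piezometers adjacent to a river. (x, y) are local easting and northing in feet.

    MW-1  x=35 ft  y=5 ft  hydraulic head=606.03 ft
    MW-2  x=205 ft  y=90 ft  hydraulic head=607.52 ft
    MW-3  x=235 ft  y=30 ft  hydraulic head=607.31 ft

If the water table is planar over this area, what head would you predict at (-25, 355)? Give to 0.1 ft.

Differences from MW-1: to MW-2 (Δx, Δy, Δh) = (170, 85, +1.49); to MW-3 = (200, 25, +1.28).
Solve a·Δx + b·Δy = Δh: det = 170·25 − 200·85 = -12750.
∂h/∂x = [(+1.49)·25 − (+1.28)·85] / -12750 = +0.005612
∂h/∂y = [170·(+1.28) − 200·(+1.49)] / -12750 = +0.006306
h(-25, 355) = 606.03 + (+0.005612)·(-60) + (+0.006306)·(350) = 606.03 -0.337 +2.207 = 607.900 ft.

607.9 ft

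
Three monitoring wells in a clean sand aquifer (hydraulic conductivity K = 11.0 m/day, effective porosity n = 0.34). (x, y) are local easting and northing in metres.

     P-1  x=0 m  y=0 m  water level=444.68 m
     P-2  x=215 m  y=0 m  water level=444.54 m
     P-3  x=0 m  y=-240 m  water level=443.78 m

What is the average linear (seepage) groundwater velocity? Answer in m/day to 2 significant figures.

0.12 m/day

∂h/∂x = (444.54 − 444.68) / (215 − 0) = -0.0006512
∂h/∂y = (443.78 − 444.68) / (-240 − 0) = +0.003750
|∇h| = √(-0.0006512² + 0.003750²) = 0.003806
Seepage velocity v = K·i/n = 11.0 × 0.003806 / 0.34 = 0.1231 m/day.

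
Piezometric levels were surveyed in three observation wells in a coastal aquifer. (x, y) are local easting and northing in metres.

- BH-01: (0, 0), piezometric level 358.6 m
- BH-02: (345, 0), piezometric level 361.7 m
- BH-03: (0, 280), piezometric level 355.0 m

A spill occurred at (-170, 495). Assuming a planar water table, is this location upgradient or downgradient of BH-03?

downgradient

∂h/∂x = (361.7 − 358.6) / (345 − 0) = +0.008986
∂h/∂y = (355.0 − 358.6) / (280 − 0) = -0.01286
Head at (-170, 495) = 358.6 + (+0.008986)·(-170) + (-0.01286)·(495) = 350.71 m.
That is lower than the 355.0 m at BH-03, so the point is downgradient.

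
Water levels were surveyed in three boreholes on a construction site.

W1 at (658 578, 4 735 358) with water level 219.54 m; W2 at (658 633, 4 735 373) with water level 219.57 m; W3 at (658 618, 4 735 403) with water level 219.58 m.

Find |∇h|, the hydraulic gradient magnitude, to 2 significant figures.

With h = a·x + b·y + c and W1 as origin, the differences give:
  55·a + 15·b = +0.03
  40·a + 45·b = +0.04
Eliminate b (×45 and ×15, subtract): 1875·a = 0.750 → a = ∂h/∂x = +0.0004000
Back-substitute: b = ∂h/∂y = +0.0005333.
|∇h| = √(0.0004000² + 0.0005333²) = 0.0006666

0.00067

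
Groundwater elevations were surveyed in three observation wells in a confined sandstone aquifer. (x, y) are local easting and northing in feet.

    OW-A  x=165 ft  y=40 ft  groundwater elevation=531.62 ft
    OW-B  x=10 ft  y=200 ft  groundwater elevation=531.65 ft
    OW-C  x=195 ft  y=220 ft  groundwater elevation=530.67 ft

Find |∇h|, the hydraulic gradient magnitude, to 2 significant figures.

0.0066

Taking OW-A as reference: OW-B−OW-A = (-155, 160, +0.03); OW-C−OW-A = (30, 180, -0.95).
Determinant of the coordinate differences = (-155)·180 − 30·160 = -32700.
∂h/∂x = [(+0.03)·180 − (-0.95)·160] / -32700 = -0.004813
∂h/∂y = [(-155)·(-0.95) − 30·(+0.03)] / -32700 = -0.004476
|∇h| = √(-0.004813² + -0.004476²) = 0.006573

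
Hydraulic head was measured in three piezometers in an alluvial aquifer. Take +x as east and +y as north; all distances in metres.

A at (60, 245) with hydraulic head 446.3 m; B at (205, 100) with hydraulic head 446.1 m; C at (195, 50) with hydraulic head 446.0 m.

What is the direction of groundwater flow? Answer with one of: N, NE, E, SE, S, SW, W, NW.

S

With h = a·x + b·y + c and A as origin, the differences give:
  145·a + (-145)·b = -0.2
  135·a + (-195)·b = -0.3
Eliminate b (×(-195) and ×(-145), subtract): -8700·a = -4.50 → a = ∂h/∂x = +0.0005172
Back-substitute: b = ∂h/∂y = +0.001897.
Flow = −∇h = (-0.0005172 east, -0.001897 north), which points south.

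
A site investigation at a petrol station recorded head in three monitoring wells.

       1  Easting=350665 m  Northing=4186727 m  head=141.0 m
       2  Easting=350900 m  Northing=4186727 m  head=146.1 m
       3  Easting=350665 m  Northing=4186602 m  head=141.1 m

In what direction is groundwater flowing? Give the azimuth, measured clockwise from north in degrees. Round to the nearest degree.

∂h/∂x = (146.1 − 141.0) / (350900 − 350665) = +0.02170
∂h/∂y = (141.1 − 141.0) / (4186602 − 4186727) = -0.0008000
Flow direction (−∇h) has components (-0.02170 E, +0.0008000 N).
Azimuth = atan2(E, N) = atan2(-0.02170, +0.0008000) = 272.1° ≈ 272°.

272°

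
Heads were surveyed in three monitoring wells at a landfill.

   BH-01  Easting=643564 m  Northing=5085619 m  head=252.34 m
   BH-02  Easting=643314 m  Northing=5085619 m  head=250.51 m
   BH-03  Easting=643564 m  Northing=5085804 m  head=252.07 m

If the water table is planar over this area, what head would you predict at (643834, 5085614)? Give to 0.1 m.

254.3 m

∂h/∂x = (250.51 − 252.34) / (643314 − 643564) = +0.007320
∂h/∂y = (252.07 − 252.34) / (5085804 − 5085619) = -0.001459
h(643834, 5085614) = 252.34 + (+0.007320)·(270) + (-0.001459)·(-5) = 252.34 +1.976 +0.007 = 254.324 m.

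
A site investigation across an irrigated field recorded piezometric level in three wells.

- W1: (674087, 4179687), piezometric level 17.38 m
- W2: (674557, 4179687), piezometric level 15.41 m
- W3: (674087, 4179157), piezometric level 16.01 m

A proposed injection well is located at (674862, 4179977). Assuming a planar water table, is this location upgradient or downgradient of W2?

downgradient

∂h/∂x = (15.41 − 17.38) / (674557 − 674087) = -0.004191
∂h/∂y = (16.01 − 17.38) / (4179157 − 4179687) = +0.002585
Head at (674862, 4179977) = 17.38 + (-0.004191)·(775) + (+0.002585)·(290) = 14.88 m.
That is lower than the 15.41 m at W2, so the point is downgradient.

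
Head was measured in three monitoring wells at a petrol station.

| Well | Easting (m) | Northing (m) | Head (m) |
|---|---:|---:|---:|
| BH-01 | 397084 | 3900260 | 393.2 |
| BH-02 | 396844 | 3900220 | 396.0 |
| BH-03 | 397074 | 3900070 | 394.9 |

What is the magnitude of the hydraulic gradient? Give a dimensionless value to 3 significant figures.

Differences from BH-01: to BH-02 (Δx, Δy, Δh) = (-240, -40, +2.8); to BH-03 = (-10, -190, +1.7).
Solve a·Δx + b·Δy = Δh: det = (-240)·(-190) − (-10)·(-40) = 45200.
∂h/∂x = [(+2.8)·(-190) − (+1.7)·(-40)] / 45200 = -0.01027
∂h/∂y = [(-240)·(+1.7) − (-10)·(+2.8)] / 45200 = -0.008407
|∇h| = √(-0.01027² + -0.008407²) = 0.01327

0.0133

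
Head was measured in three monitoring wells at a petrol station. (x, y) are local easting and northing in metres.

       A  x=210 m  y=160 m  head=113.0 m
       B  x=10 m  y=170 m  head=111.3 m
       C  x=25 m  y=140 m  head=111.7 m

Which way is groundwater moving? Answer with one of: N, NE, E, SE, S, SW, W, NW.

NW

Three-point gradient (reference A): Δ to B = (-200, 10, -1.7), Δ to C = (-185, -20, -1.3).
∂h/∂x = +0.008034, ∂h/∂y = -0.009316 (det = 5850).
Flow = −∇h = (-0.008034 east, +0.009316 north), which points northwest.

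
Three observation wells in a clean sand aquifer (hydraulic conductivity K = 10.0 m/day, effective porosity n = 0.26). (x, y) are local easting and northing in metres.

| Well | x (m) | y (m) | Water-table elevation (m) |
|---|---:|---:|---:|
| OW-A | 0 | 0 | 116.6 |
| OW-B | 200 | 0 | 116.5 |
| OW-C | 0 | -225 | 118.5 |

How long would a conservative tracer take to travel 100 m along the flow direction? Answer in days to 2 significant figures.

∂h/∂x = (116.5 − 116.6) / (200 − 0) = -0.0005000
∂h/∂y = (118.5 − 116.6) / (-225 − 0) = -0.008444
|∇h| = √(-0.0005000² + -0.008444²) = 0.008459
Seepage velocity v = K·i/n = 10.0 × 0.008459 / 0.26 = 0.3253 m/day.
t = 100 / 0.3253 = 307.4 days.

310 days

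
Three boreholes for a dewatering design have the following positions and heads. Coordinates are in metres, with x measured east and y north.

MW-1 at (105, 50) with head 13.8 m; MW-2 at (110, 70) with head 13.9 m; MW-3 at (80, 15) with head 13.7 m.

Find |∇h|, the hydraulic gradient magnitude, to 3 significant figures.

0.00769

With h = a·x + b·y + c and MW-1 as origin, the differences give:
  5·a + 20·b = +0.1
  (-25)·a + (-35)·b = -0.1
Eliminate b (×(-35) and ×20, subtract): 325·a = -1.50 → a = ∂h/∂x = -0.004615
Back-substitute: b = ∂h/∂y = +0.006154.
|∇h| = √(-0.004615² + 0.006154²) = 0.007692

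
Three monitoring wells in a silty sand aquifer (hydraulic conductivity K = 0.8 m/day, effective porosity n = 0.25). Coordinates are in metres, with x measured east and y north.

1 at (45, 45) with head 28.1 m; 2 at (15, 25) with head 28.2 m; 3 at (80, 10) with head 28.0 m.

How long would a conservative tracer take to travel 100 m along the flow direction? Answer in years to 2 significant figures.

With h = a·x + b·y + c and 1 as origin, the differences give:
  (-30)·a + (-20)·b = +0.1
  35·a + (-35)·b = -0.1
Eliminate b (×(-35) and ×(-20), subtract): 1750·a = -5.50 → a = ∂h/∂x = -0.003143
Back-substitute: b = ∂h/∂y = -0.0002857.
|∇h| = √(-0.003143² + -0.0002857²) = 0.003156
Seepage velocity v = K·i/n = 0.8 × 0.003156 / 0.25 = 0.0101 m/day.
t = 100 / 0.0101 = 9901 days = 27.1 years.

27 years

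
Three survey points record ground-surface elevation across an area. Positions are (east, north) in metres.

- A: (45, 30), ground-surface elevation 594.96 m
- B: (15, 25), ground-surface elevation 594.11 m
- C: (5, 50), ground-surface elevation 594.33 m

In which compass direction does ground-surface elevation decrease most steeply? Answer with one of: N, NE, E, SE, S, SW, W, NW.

SW

Differences from A: to B (Δx, Δy, Δh) = (-30, -5, -0.85); to C = (-40, 20, -0.63).
Determinant of the coordinate differences = (-30)·20 − (-40)·(-5) = -800.
∂z/∂x = [(-0.85)·20 − (-0.63)·(-5)] / -800 = +0.02519
∂z/∂y = [(-30)·(-0.63) − (-40)·(-0.85)] / -800 = +0.01888
Steepest decrease is along −∇f = (-0.02519 E, -0.01888 N) → southwest.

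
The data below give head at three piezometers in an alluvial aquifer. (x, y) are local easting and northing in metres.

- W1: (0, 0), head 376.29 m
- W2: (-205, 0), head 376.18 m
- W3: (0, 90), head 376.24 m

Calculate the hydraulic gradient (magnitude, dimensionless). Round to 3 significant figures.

0.000772

∂h/∂x = (376.18 − 376.29) / (-205 − 0) = +0.0005366
∂h/∂y = (376.24 − 376.29) / (90 − 0) = -0.0005556
|∇h| = √(0.0005366² + -0.0005556²) = 0.0007724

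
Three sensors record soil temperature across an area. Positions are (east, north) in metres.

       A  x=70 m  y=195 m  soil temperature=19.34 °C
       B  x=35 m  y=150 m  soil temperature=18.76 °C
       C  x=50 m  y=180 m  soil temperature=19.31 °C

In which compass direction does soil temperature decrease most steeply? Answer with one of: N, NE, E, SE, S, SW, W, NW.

SE

With T = a·x + b·y + c and A as origin, the differences give:
  (-35)·a + (-45)·b = -0.58
  (-20)·a + (-15)·b = -0.03
Eliminate b (×(-15) and ×(-45), subtract): -375·a = 7.350 → a = ∂T/∂x = -0.01960
Back-substitute: b = ∂T/∂y = +0.02813.
Steepest decrease is along −∇f = (+0.01960 E, -0.02813 N) → southeast.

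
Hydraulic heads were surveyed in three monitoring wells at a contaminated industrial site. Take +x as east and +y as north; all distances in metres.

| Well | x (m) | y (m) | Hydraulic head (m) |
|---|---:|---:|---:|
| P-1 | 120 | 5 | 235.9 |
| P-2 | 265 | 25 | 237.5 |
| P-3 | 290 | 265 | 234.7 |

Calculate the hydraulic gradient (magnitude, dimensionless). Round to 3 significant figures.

Taking P-1 as reference: P-2−P-1 = (145, 20, +1.6); P-3−P-1 = (170, 260, -1.2).
Determinant of the coordinate differences = 145·260 − 170·20 = 34300.
∂h/∂x = [(+1.6)·260 − (-1.2)·20] / 34300 = +0.01283
∂h/∂y = [145·(-1.2) − 170·(+1.6)] / 34300 = -0.01300
|∇h| = √(0.01283² + -0.01300²) = 0.01826

0.0183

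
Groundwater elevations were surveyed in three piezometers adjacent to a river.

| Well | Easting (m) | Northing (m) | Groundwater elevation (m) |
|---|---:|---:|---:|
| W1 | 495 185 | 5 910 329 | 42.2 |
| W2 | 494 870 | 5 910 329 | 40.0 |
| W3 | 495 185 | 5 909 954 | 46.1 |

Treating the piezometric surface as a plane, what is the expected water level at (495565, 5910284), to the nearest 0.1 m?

45.3 m

∂h/∂x = (40.0 − 42.2) / (494870 − 495185) = +0.006984
∂h/∂y = (46.1 − 42.2) / (5909954 − 5910329) = -0.01040
h(495565, 5910284) = 42.2 + (+0.006984)·(380) + (-0.01040)·(-45) = 42.2 +2.654 +0.468 = 45.322 m.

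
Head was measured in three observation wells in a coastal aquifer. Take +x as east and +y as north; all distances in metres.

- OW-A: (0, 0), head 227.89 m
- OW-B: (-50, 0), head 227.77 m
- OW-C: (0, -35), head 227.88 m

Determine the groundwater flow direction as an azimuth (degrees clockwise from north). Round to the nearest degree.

263°

∂h/∂x = (227.77 − 227.89) / (-50 − 0) = +0.002400
∂h/∂y = (227.88 − 227.89) / (-35 − 0) = +0.0002857
Flow direction (−∇h) has components (-0.002400 E, -0.0002857 N).
Azimuth = atan2(E, N) = atan2(-0.002400, -0.0002857) = 263.2° ≈ 263°.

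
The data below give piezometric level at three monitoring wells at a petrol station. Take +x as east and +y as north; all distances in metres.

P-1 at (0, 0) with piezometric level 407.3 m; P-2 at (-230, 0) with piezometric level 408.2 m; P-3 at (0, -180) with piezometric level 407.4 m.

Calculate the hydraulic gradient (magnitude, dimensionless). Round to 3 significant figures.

∂h/∂x = (408.2 − 407.3) / (-230 − 0) = -0.003913
∂h/∂y = (407.4 − 407.3) / (-180 − 0) = -0.0005556
|∇h| = √(-0.003913² + -0.0005556²) = 0.003952

0.00395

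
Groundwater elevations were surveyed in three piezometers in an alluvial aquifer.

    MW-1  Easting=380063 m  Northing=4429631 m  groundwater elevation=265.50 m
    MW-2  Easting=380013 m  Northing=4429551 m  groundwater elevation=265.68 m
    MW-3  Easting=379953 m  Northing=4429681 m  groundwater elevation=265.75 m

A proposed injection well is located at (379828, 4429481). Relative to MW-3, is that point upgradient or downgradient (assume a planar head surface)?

Differences from MW-1: to MW-2 (Δx, Δy, Δh) = (-50, -80, +0.18); to MW-3 = (-110, 50, +0.25).
Solve a·Δx + b·Δy = Δh: det = (-50)·50 − (-110)·(-80) = -11300.
∂h/∂x = [(+0.18)·50 − (+0.25)·(-80)] / -11300 = -0.002566
∂h/∂y = [(-50)·(+0.25) − (-110)·(+0.18)] / -11300 = -0.0006460
Head at (379828, 4429481) = 265.50 + (-0.002566)·(-235) + (-0.0006460)·(-150) = 266.20 m.
That is higher than the 265.75 m at MW-3, so the point is upgradient.

upgradient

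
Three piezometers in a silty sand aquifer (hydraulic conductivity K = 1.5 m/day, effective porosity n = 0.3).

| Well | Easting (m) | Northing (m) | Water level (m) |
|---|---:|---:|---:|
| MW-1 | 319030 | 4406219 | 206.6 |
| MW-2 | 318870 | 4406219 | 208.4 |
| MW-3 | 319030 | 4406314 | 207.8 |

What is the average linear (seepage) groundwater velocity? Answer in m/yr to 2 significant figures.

31 m/yr

∂h/∂x = (208.4 − 206.6) / (318870 − 319030) = -0.01125
∂h/∂y = (207.8 − 206.6) / (4406314 − 4406219) = +0.01263
|∇h| = √(-0.01125² + 0.01263²) = 0.01691
Seepage velocity v = K·i/n = 1.5 × 0.01691 / 0.3 = 0.08455 m/day = 30.88 m/yr.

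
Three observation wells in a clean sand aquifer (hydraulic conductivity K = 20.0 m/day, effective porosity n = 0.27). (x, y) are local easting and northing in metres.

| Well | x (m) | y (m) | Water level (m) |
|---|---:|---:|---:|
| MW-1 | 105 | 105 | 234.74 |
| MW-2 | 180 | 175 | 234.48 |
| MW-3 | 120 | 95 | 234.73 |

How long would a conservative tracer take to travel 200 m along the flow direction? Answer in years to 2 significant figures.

Taking MW-1 as reference: MW-2−MW-1 = (75, 70, -0.26); MW-3−MW-1 = (15, -10, -0.01).
Solve a·Δx + b·Δy = Δh: det = 75·(-10) − 15·70 = -1800.
∂h/∂x = [(-0.26)·(-10) − (-0.01)·70] / -1800 = -0.001833
∂h/∂y = [75·(-0.01) − 15·(-0.26)] / -1800 = -0.001750
|∇h| = √(-0.001833² + -0.001750²) = 0.002534
Seepage velocity v = K·i/n = 20.0 × 0.002534 / 0.27 = 0.1877 m/day.
t = 200 / 0.1877 = 1066 days = 2.92 years.

2.9 years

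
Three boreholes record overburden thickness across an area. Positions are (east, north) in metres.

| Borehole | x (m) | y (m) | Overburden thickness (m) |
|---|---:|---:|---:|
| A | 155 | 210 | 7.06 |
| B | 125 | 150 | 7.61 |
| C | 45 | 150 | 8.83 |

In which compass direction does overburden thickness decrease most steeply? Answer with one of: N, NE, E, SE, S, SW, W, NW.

E

Taking A as reference: B−A = (-30, -60, +0.55); C−A = (-110, -60, +1.77).
Solve a·Δx + b·Δy = Δd: det = (-30)·(-60) − (-110)·(-60) = -4800.
∂d/∂x = [(+0.55)·(-60) − (+1.77)·(-60)] / -4800 = -0.01525
∂d/∂y = [(-30)·(+1.77) − (-110)·(+0.55)] / -4800 = -0.001542
Steepest decrease is along −∇f = (+0.01525 E, +0.001542 N) → east.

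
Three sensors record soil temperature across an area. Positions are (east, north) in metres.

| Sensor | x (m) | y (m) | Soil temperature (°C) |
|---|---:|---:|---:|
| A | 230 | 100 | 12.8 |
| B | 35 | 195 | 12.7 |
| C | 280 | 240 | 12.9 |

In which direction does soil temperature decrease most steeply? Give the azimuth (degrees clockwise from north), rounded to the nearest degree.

Taking A as reference: B−A = (-195, 95, -0.1); C−A = (50, 140, +0.1).
Determinant of the coordinate differences = (-195)·140 − 50·95 = -32050.
∂T/∂x = [(-0.1)·140 − (+0.1)·95] / -32050 = +0.0007332
∂T/∂y = [(-195)·(+0.1) − 50·(-0.1)] / -32050 = +0.0004524
Steepest decrease is along −∇f: components (-0.0007332 E, -0.0004524 N).
Azimuth = atan2(-0.0007332, -0.0004524) = 238.3° ≈ 238°.

238°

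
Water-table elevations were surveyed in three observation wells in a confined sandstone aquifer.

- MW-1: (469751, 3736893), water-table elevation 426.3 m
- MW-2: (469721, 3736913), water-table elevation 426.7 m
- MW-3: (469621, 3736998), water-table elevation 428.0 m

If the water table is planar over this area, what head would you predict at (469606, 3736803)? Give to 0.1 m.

428.6 m

Differences from MW-1: to MW-2 (Δx, Δy, Δh) = (-30, 20, +0.4); to MW-3 = (-130, 105, +1.7).
Determinant of the coordinate differences = (-30)·105 − (-130)·20 = -550.
∂h/∂x = [(+0.4)·105 − (+1.7)·20] / -550 = -0.01455
∂h/∂y = [(-30)·(+1.7) − (-130)·(+0.4)] / -550 = -0.001818
h(469606, 3736803) = 426.3 + (-0.01455)·(-145) + (-0.001818)·(-90) = 426.3 +2.109 +0.164 = 428.573 m.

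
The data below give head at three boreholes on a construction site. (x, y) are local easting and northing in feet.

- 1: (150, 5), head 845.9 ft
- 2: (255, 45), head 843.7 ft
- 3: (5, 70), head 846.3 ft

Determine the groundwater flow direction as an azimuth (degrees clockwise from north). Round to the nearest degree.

With h = a·x + b·y + c and 1 as origin, the differences give:
  105·a + 40·b = -2.2
  (-145)·a + 65·b = +0.4
Eliminate b (×65 and ×40, subtract): 12625·a = -159.00 → a = ∂h/∂x = -0.01259
Back-substitute: b = ∂h/∂y = -0.02194.
Flow direction (−∇h) has components (+0.01259 E, +0.02194 N).
Azimuth = atan2(E, N) = atan2(+0.01259, +0.02194) = 29.9° ≈ 030°.

030°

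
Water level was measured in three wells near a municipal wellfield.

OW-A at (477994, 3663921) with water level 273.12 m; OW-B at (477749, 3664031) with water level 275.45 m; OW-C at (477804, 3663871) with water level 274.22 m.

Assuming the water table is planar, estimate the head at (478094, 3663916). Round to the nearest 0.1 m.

Differences from OW-A: to OW-B (Δx, Δy, Δh) = (-245, 110, +2.33); to OW-C = (-190, -50, +1.10).
Solve a·Δx + b·Δy = Δh: det = (-245)·(-50) − (-190)·110 = 33150.
∂h/∂x = [(+2.33)·(-50) − (+1.10)·110] / 33150 = -0.007164
∂h/∂y = [(-245)·(+1.10) − (-190)·(+2.33)] / 33150 = +0.005225
h(478094, 3663916) = 273.12 + (-0.007164)·(100) + (+0.005225)·(-5) = 273.12 -0.716 -0.026 = 272.377 m.

272.4 m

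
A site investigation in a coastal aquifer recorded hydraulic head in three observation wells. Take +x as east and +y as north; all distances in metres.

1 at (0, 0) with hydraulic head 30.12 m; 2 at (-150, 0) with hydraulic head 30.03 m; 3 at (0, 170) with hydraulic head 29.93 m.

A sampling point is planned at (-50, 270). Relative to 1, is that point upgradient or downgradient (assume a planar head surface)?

downgradient

∂h/∂x = (30.03 − 30.12) / (-150 − 0) = +0.0006000
∂h/∂y = (29.93 − 30.12) / (170 − 0) = -0.001118
Head at (-50, 270) = 30.12 + (+0.0006000)·(-50) + (-0.001118)·(270) = 29.79 m.
That is lower than the 30.12 m at 1, so the point is downgradient.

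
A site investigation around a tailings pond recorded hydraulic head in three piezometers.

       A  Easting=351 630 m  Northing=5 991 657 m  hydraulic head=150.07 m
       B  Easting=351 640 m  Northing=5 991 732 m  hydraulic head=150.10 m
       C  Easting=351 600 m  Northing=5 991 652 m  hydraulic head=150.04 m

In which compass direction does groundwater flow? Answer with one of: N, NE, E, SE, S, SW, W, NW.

W

Differences from A: to B (Δx, Δy, Δh) = (10, 75, +0.03); to C = (-30, -5, -0.03).
Determinant of the coordinate differences = 10·(-5) − (-30)·75 = 2200.
∂h/∂x = [(+0.03)·(-5) − (-0.03)·75] / 2200 = +0.0009545
∂h/∂y = [10·(-0.03) − (-30)·(+0.03)] / 2200 = +0.0002727
Flow = −∇h = (-0.0009545 east, -0.0002727 north), which points west.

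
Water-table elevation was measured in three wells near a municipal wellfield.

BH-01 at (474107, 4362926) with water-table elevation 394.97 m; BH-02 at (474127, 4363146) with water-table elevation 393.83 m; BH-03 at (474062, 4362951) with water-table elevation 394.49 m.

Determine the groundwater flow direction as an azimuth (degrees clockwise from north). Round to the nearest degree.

Differences from BH-01: to BH-02 (Δx, Δy, Δh) = (20, 220, -1.14); to BH-03 = (-45, 25, -0.48).
Solve a·Δx + b·Δy = Δh: det = 20·25 − (-45)·220 = 10400.
∂h/∂x = [(-1.14)·25 − (-0.48)·220] / 10400 = +0.007413
∂h/∂y = [20·(-0.48) − (-45)·(-1.14)] / 10400 = -0.005856
Flow direction (−∇h) has components (-0.007413 E, +0.005856 N).
Azimuth = atan2(E, N) = atan2(-0.007413, +0.005856) = 308.3° ≈ 308°.

308°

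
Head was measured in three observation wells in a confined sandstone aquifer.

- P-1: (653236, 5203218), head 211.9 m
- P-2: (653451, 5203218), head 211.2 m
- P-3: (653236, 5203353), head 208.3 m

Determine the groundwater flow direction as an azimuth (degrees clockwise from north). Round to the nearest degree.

007°

∂h/∂x = (211.2 − 211.9) / (653451 − 653236) = -0.003256
∂h/∂y = (208.3 − 211.9) / (5203353 − 5203218) = -0.02667
Flow direction (−∇h) has components (+0.003256 E, +0.02667 N).
Azimuth = atan2(E, N) = atan2(+0.003256, +0.02667) = 7.0° ≈ 007°.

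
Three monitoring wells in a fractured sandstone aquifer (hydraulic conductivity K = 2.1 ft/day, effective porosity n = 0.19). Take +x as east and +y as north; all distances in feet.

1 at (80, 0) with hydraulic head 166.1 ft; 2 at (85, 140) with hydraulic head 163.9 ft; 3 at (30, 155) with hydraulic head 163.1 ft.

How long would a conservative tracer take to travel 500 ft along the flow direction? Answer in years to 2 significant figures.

6.5 years

Three-point gradient (reference 1): Δ to 2 = (5, 140, -2.2), Δ to 3 = (-50, 155, -3.0).
∂h/∂x = +0.01016, ∂h/∂y = -0.01608 (det = 7775).
|∇h| = √(0.01016² + -0.01608²) = 0.01902
Seepage velocity v = K·i/n = 2.1 × 0.01902 / 0.19 = 0.2102 ft/day.
t = 500 / 0.2102 = 2379 days = 6.51 years.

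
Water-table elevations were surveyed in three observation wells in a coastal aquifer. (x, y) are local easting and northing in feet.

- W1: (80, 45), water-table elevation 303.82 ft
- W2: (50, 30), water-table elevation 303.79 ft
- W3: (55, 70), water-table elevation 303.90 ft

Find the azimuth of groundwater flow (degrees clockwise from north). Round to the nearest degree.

Taking W1 as reference: W2−W1 = (-30, -15, -0.03); W3−W1 = (-25, 25, +0.08).
Solve a·Δx + b·Δy = Δh: det = (-30)·25 − (-25)·(-15) = -1125.
∂h/∂x = [(-0.03)·25 − (+0.08)·(-15)] / -1125 = -0.0004000
∂h/∂y = [(-30)·(+0.08) − (-25)·(-0.03)] / -1125 = +0.002800
Flow direction (−∇h) has components (+0.0004000 E, -0.002800 N).
Azimuth = atan2(E, N) = atan2(+0.0004000, -0.002800) = 171.9° ≈ 172°.

172°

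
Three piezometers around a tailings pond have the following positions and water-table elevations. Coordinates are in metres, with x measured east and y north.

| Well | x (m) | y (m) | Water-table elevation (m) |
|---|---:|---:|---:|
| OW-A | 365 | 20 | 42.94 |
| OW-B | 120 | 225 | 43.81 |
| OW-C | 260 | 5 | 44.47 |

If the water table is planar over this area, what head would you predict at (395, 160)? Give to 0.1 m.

Taking OW-A as reference: OW-B−OW-A = (-245, 205, +0.87); OW-C−OW-A = (-105, -15, +1.53).
Determinant of the coordinate differences = (-245)·(-15) − (-105)·205 = 25200.
∂h/∂x = [(+0.87)·(-15) − (+1.53)·205] / 25200 = -0.01296
∂h/∂y = [(-245)·(+1.53) − (-105)·(+0.87)] / 25200 = -0.01125
h(395, 160) = 42.94 + (-0.01296)·(30) + (-0.01125)·(140) = 42.94 -0.389 -1.575 = 40.976 m.

41.0 m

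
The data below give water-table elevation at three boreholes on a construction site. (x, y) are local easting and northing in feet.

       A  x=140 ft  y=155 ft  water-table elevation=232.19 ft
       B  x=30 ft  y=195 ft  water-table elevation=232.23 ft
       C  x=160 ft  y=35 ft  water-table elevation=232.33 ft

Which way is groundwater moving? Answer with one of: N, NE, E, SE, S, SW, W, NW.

NE

With h = a·x + b·y + c and A as origin, the differences give:
  (-110)·a + 40·b = +0.04
  20·a + (-120)·b = +0.14
Eliminate b (×(-120) and ×40, subtract): 12400·a = -10.400 → a = ∂h/∂x = -0.0008387
Back-substitute: b = ∂h/∂y = -0.001306.
Flow = −∇h = (+0.0008387 east, +0.001306 north), which points northeast.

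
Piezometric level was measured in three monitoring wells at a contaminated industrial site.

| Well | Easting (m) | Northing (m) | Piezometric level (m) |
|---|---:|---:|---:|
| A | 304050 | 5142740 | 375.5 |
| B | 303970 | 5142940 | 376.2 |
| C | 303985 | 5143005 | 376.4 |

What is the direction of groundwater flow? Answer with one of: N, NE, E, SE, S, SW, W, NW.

S

With h = a·x + b·y + c and A as origin, the differences give:
  (-80)·a + 200·b = +0.7
  (-65)·a + 265·b = +0.9
Eliminate b (×265 and ×200, subtract): -8200·a = 5.50 → a = ∂h/∂x = -0.0006707
Back-substitute: b = ∂h/∂y = +0.003232.
Flow = −∇h = (+0.0006707 east, -0.003232 north), which points south.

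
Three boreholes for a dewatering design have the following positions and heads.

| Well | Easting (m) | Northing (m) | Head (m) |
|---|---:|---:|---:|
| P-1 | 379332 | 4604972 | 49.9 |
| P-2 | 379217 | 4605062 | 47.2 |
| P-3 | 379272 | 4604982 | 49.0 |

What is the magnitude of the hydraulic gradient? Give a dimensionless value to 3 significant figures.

With h = a·x + b·y + c and P-1 as origin, the differences give:
  (-115)·a + 90·b = -2.7
  (-60)·a + 10·b = -0.9
Eliminate b (×10 and ×90, subtract): 4250·a = 54.00 → a = ∂h/∂x = +0.01271
Back-substitute: b = ∂h/∂y = -0.01376.
|∇h| = √(0.01271² + -0.01376²) = 0.01873

0.0187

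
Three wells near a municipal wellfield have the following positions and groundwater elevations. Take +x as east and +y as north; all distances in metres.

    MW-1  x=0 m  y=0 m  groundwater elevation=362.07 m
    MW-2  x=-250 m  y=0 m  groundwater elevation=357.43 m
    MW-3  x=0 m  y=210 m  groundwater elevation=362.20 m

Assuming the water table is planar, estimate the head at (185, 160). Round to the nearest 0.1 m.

365.6 m

∂h/∂x = (357.43 − 362.07) / (-250 − 0) = +0.01856
∂h/∂y = (362.20 − 362.07) / (210 − 0) = +0.0006190
h(185, 160) = 362.07 + (+0.01856)·(185) + (+0.0006190)·(160) = 362.07 +3.434 +0.099 = 365.603 m.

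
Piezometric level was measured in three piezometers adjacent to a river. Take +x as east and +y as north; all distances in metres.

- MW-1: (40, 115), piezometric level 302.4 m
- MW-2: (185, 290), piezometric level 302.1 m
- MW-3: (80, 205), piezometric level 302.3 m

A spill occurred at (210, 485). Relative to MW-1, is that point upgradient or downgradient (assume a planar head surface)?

downgradient

Three-point gradient (reference MW-1): Δ to MW-2 = (145, 175, -0.3), Δ to MW-3 = (40, 90, -0.1).
∂h/∂x = -0.001570, ∂h/∂y = -0.0004132 (det = 6050).
Head at (210, 485) = 302.4 + (-0.001570)·(170) + (-0.0004132)·(370) = 301.98 m.
That is lower than the 302.4 m at MW-1, so the point is downgradient.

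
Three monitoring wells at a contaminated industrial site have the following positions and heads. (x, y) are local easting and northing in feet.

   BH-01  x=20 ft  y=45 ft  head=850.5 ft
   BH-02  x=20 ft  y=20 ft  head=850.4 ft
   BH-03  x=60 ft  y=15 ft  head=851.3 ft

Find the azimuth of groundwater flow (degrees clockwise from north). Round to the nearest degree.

260°

Taking BH-01 as reference: BH-02−BH-01 = (0, -25, -0.1); BH-03−BH-01 = (40, -30, +0.8).
Solve a·Δx + b·Δy = Δh: det = 0·(-30) − 40·(-25) = 1000.
∂h/∂x = [(-0.1)·(-30) − (+0.8)·(-25)] / 1000 = +0.02300
∂h/∂y = [0·(+0.8) − 40·(-0.1)] / 1000 = +0.004000
Flow direction (−∇h) has components (-0.02300 E, -0.004000 N).
Azimuth = atan2(E, N) = atan2(-0.02300, -0.004000) = 260.1° ≈ 260°.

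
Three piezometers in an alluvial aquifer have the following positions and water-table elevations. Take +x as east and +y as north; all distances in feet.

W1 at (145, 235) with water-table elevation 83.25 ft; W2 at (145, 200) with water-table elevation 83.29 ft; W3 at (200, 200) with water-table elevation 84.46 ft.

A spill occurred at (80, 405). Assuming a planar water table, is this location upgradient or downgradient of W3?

With h = a·x + b·y + c and W1 as origin, the differences give:
  0·a + (-35)·b = +0.04
  55·a + (-35)·b = +1.21
Eliminate b (×(-35) and ×(-35), subtract): 1925·a = 40.950 → a = ∂h/∂x = +0.02127
Back-substitute: b = ∂h/∂y = -0.001143.
Head at (80, 405) = 83.25 + (+0.02127)·(-65) + (-0.001143)·(170) = 81.67 ft.
That is lower than the 84.46 ft at W3, so the point is downgradient.

downgradient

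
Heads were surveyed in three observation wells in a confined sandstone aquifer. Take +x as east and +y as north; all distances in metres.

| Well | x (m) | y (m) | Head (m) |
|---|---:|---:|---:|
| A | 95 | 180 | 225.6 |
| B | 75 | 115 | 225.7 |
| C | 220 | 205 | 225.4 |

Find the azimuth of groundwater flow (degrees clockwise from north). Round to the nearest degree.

051°

With h = a·x + b·y + c and A as origin, the differences give:
  (-20)·a + (-65)·b = +0.1
  125·a + 25·b = -0.2
Eliminate b (×25 and ×(-65), subtract): 7625·a = -10.50 → a = ∂h/∂x = -0.001377
Back-substitute: b = ∂h/∂y = -0.001115.
Flow direction (−∇h) has components (+0.001377 E, +0.001115 N).
Azimuth = atan2(E, N) = atan2(+0.001377, +0.001115) = 51.0° ≈ 051°.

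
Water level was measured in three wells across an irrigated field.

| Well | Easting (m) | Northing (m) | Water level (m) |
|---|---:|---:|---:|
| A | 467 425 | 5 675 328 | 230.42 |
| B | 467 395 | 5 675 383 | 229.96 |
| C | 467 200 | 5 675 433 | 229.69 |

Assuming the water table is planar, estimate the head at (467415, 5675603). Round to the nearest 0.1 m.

With h = a·x + b·y + c and A as origin, the differences give:
  (-30)·a + 55·b = -0.46
  (-225)·a + 105·b = -0.73
Eliminate b (×105 and ×55, subtract): 9225·a = -8.150 → a = ∂h/∂x = -0.0008835
Back-substitute: b = ∂h/∂y = -0.008846.
h(467415, 5675603) = 230.42 + (-0.0008835)·(-10) + (-0.008846)·(275) = 230.42 +0.009 -2.433 = 227.996 m.

228.0 m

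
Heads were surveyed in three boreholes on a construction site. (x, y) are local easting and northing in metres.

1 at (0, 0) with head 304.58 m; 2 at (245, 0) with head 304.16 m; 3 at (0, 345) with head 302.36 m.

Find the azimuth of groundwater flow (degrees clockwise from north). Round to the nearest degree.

∂h/∂x = (304.16 − 304.58) / (245 − 0) = -0.001714
∂h/∂y = (302.36 − 304.58) / (345 − 0) = -0.006435
Flow direction (−∇h) has components (+0.001714 E, +0.006435 N).
Azimuth = atan2(E, N) = atan2(+0.001714, +0.006435) = 14.9° ≈ 015°.

015°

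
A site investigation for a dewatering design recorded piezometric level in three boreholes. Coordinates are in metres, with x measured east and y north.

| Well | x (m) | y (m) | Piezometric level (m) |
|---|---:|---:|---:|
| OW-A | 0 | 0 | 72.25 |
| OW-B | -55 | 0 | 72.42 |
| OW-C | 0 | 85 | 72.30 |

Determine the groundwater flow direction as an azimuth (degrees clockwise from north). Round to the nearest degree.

∂h/∂x = (72.42 − 72.25) / (-55 − 0) = -0.003091
∂h/∂y = (72.30 − 72.25) / (85 − 0) = +0.0005882
Flow direction (−∇h) has components (+0.003091 E, -0.0005882 N).
Azimuth = atan2(E, N) = atan2(+0.003091, -0.0005882) = 100.8° ≈ 101°.

101°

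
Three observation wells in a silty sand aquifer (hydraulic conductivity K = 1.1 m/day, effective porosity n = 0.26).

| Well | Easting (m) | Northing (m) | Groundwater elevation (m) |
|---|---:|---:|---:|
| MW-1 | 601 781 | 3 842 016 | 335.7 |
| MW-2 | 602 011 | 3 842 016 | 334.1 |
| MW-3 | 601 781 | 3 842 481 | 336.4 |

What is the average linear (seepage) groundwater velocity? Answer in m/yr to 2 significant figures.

11 m/yr

∂h/∂x = (334.1 − 335.7) / (602011 − 601781) = -0.006957
∂h/∂y = (336.4 − 335.7) / (3842481 − 3842016) = +0.001505
|∇h| = √(-0.006957² + 0.001505²) = 0.007118
Seepage velocity v = K·i/n = 1.1 × 0.007118 / 0.26 = 0.03011 m/day = 11 m/yr.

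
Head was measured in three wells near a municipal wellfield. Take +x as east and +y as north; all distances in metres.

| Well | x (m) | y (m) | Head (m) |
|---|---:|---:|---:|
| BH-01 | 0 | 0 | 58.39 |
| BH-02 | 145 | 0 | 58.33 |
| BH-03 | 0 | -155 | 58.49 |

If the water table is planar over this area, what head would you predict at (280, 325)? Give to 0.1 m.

58.1 m

∂h/∂x = (58.33 − 58.39) / (145 − 0) = -0.0004138
∂h/∂y = (58.49 − 58.39) / (-155 − 0) = -0.0006452
h(280, 325) = 58.39 + (-0.0004138)·(280) + (-0.0006452)·(325) = 58.39 -0.116 -0.210 = 58.064 m.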